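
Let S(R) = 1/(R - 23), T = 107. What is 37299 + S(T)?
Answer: 3133117/84 ≈ 37299.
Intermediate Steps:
S(R) = 1/(-23 + R)
37299 + S(T) = 37299 + 1/(-23 + 107) = 37299 + 1/84 = 3133117/84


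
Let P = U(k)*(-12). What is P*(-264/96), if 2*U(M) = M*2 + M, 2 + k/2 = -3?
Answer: -495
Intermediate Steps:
k = -10 (k = -4 + 2*(-3) = -4 - 6 = -10)
U(M) = 3*M/2 (U(M) = (M*2 + M)/2 = (2*M + M)/2 = (3*M)/2 = 3*M/2)
P = 180 (P = ((3/2)*(-10))*(-12) = -15*(-12) = 180)
P*(-264/96) = 180*(-264/96) = 180*(-264*1/96) = 180*(-11/4) = -495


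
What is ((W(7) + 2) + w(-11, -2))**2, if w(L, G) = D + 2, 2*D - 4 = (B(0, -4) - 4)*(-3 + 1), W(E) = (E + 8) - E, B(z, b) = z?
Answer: 324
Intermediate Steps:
W(E) = 8 (W(E) = (8 + E) - E = 8)
D = 6 (D = 2 + ((0 - 4)*(-3 + 1))/2 = 2 + (-4*(-2))/2 = 2 + (1/2)*8 = 2 + 4 = 6)
w(L, G) = 8 (w(L, G) = 6 + 2 = 8)
((W(7) + 2) + w(-11, -2))**2 = ((8 + 2) + 8)**2 = (10 + 8)**2 = 18**2 = 324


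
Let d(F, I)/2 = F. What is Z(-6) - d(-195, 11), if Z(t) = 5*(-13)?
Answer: 325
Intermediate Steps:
d(F, I) = 2*F
Z(t) = -65
Z(-6) - d(-195, 11) = -65 - 2*(-195) = -65 - 1*(-390) = -65 + 390 = 325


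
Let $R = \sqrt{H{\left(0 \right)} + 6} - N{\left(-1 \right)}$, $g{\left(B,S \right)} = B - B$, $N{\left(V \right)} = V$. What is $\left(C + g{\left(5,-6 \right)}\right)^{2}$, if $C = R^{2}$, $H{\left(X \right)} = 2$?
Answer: $113 + 72 \sqrt{2} \approx 214.82$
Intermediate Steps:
$g{\left(B,S \right)} = 0$
$R = 1 + 2 \sqrt{2}$ ($R = \sqrt{2 + 6} - -1 = \sqrt{8} + 1 = 2 \sqrt{2} + 1 = 1 + 2 \sqrt{2} \approx 3.8284$)
$C = \left(1 + 2 \sqrt{2}\right)^{2} \approx 14.657$
$\left(C + g{\left(5,-6 \right)}\right)^{2} = \left(\left(9 + 4 \sqrt{2}\right) + 0\right)^{2} = \left(9 + 4 \sqrt{2}\right)^{2}$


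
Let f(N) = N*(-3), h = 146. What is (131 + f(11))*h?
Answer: 14308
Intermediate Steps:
f(N) = -3*N
(131 + f(11))*h = (131 - 3*11)*146 = (131 - 33)*146 = 98*146 = 14308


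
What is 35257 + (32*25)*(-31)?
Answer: 10457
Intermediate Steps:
35257 + (32*25)*(-31) = 35257 + 800*(-31) = 35257 - 24800 = 10457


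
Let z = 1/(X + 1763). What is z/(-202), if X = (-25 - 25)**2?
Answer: -1/861126 ≈ -1.1613e-6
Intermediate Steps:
X = 2500 (X = (-50)**2 = 2500)
z = 1/4263 (z = 1/(2500 + 1763) = 1/4263 ≈ 0.00023458)
z/(-202) = (1/4263)/(-202) = (1/4263)*(-1/202) = -1/861126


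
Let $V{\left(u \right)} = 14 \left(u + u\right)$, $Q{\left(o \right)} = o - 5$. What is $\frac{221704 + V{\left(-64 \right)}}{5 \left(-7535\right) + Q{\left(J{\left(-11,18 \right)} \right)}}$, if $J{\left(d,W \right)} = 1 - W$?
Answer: $- \frac{19992}{3427} \approx -5.8337$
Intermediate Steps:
$Q{\left(o \right)} = -5 + o$
$V{\left(u \right)} = 28 u$ ($V{\left(u \right)} = 14 \cdot 2 u = 28 u$)
$\frac{221704 + V{\left(-64 \right)}}{5 \left(-7535\right) + Q{\left(J{\left(-11,18 \right)} \right)}} = \frac{221704 + 28 \left(-64\right)}{5 \left(-7535\right) + \left(-5 + \left(1 - 18\right)\right)} = \frac{221704 - 1792}{-37675 + \left(-5 + \left(1 - 18\right)\right)} = \frac{219912}{-37675 - 22} = \frac{219912}{-37697} = 219912 \left(- \frac{1}{37697}\right) = - \frac{19992}{3427}$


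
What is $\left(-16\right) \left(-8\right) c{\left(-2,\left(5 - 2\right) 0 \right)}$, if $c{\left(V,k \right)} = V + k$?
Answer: $-256$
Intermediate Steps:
$\left(-16\right) \left(-8\right) c{\left(-2,\left(5 - 2\right) 0 \right)} = \left(-16\right) \left(-8\right) \left(-2 + \left(5 - 2\right) 0\right) = 128 \left(-2 + 3 \cdot 0\right) = 128 \left(-2 + 0\right) = 128 \left(-2\right) = -256$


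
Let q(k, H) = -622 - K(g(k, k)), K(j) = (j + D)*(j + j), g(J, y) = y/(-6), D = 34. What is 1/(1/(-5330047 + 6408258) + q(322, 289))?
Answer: -9703899/26519677747 ≈ -0.00036591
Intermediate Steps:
g(J, y) = -y/6 (g(J, y) = y*(-1/6) = -y/6)
K(j) = 2*j*(34 + j) (K(j) = (j + 34)*(j + j) = (34 + j)*(2*j) = 2*j*(34 + j))
q(k, H) = -622 + k*(34 - k/6)/3 (q(k, H) = -622 - 2*(-k/6)*(34 - k/6) = -622 - (-1)*k*(34 - k/6)/3 = -622 + k*(34 - k/6)/3)
1/(1/(-5330047 + 6408258) + q(322, 289)) = 1/(1/(-5330047 + 6408258) + (-622 - 1/18*322*(-204 + 322))) = 1/(1/1078211 + (-622 - 1/18*322*118)) = 1/(1/1078211 + (-622 - 18998/9)) = 1/(1/1078211 - 24596/9) = 1/(-26519677747/9703899) = -9703899/26519677747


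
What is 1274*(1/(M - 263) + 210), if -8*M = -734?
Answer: 183259804/685 ≈ 2.6753e+5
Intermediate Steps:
M = 367/4 (M = -⅛*(-734) = 367/4 ≈ 91.750)
1274*(1/(M - 263) + 210) = 1274*(1/(367/4 - 263) + 210) = 1274*(1/(-685/4) + 210) = 1274*(-4/685 + 210) = 1274*(143846/685) = 183259804/685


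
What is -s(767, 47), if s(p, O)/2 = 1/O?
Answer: -2/47 ≈ -0.042553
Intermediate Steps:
s(p, O) = 2/O
-s(767, 47) = -2/47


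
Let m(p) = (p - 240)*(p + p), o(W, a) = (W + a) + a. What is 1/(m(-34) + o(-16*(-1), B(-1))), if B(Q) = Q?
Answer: 1/18646 ≈ 5.3631e-5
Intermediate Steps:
o(W, a) = W + 2*a
m(p) = 2*p*(-240 + p) (m(p) = (-240 + p)*(2*p) = 2*p*(-240 + p))
1/(m(-34) + o(-16*(-1), B(-1))) = 1/(2*(-34)*(-240 - 34) + (-16*(-1) + 2*(-1))) = 1/(2*(-34)*(-274) + (16 - 2)) = 1/(18632 + 14) = 1/18646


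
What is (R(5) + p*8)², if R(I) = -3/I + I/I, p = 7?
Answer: 79524/25 ≈ 3181.0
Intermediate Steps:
R(I) = 1 - 3/I (R(I) = -3/I + 1 = 1 - 3/I)
(R(5) + p*8)² = ((-3 + 5)/5 + 7*8)² = ((⅕)*2 + 56)² = (⅖ + 56)² = (282/5)² = 79524/25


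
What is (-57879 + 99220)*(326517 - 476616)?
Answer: -6205242759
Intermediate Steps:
(-57879 + 99220)*(326517 - 476616) = 41341*(-150099) = -6205242759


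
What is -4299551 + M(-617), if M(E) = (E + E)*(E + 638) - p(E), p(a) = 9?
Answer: -4325474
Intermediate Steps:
M(E) = -9 + 2*E*(638 + E) (M(E) = (E + E)*(E + 638) - 1*9 = (2*E)*(638 + E) - 9 = 2*E*(638 + E) - 9 = -9 + 2*E*(638 + E))
-4299551 + M(-617) = -4299551 + (-9 + 2*(-617)² + 1276*(-617)) = -4299551 + (-9 + 2*380689 - 787292) = -4299551 + (-9 + 761378 - 787292) = -4299551 - 25923 = -4325474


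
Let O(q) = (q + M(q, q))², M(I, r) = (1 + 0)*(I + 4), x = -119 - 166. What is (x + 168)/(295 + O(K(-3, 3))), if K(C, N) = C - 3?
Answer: -117/359 ≈ -0.32591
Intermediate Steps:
K(C, N) = -3 + C
x = -285
M(I, r) = 4 + I (M(I, r) = 1*(4 + I) = 4 + I)
O(q) = (4 + 2*q)² (O(q) = (q + (4 + q))² = (4 + 2*q)²)
(x + 168)/(295 + O(K(-3, 3))) = (-285 + 168)/(295 + 4*(2 + (-3 - 3))²) = -117/(295 + 4*(2 - 6)²) = -117/(295 + 4*(-4)²) = -117/(295 + 4*16) = -117/(295 + 64) = -117/359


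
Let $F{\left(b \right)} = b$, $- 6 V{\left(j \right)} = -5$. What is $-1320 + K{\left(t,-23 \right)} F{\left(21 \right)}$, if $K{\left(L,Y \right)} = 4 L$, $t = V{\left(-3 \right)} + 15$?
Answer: $10$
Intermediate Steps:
$V{\left(j \right)} = \frac{5}{6}$ ($V{\left(j \right)} = \left(- \frac{1}{6}\right) \left(-5\right) = \frac{5}{6}$)
$t = \frac{95}{6}$ ($t = \frac{5}{6} + 15 = \frac{95}{6} \approx 15.833$)
$-1320 + K{\left(t,-23 \right)} F{\left(21 \right)} = -1320 + 4 \cdot \frac{95}{6} \cdot 21 = -1320 + \frac{190}{3} \cdot 21 = -1320 + 1330 = 10$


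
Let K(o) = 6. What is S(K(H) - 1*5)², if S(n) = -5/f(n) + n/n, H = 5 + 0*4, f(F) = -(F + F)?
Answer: 49/4 ≈ 12.250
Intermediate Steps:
f(F) = -2*F
H = 5 (H = 5 + 0 = 5)
S(n) = 1 + 5/(2*n) (S(n) = -5*(-1/(2*n)) + n/n = -(-5)/(2*n) + 1 = 5/(2*n) + 1 = 1 + 5/(2*n))
S(K(H) - 1*5)² = ((5/2 + (6 - 1*5))/(6 - 1*5))² = ((5/2 + (6 - 5))/(6 - 5))² = ((5/2 + 1)/1)² = (1*(7/2))² = (7/2)² = 49/4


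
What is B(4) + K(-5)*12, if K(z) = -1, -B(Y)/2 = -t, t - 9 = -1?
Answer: 4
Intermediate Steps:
t = 8 (t = 9 - 1 = 8)
B(Y) = 16 (B(Y) = -(-2)*8 = -2*(-8) = 16)
B(4) + K(-5)*12 = 16 - 1*12 = 16 - 12 = 4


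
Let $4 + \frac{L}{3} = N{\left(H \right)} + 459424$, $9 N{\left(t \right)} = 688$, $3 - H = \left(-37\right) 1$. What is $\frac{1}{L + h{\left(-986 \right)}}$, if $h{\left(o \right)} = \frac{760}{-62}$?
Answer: $\frac{93}{128198368} \approx 7.2544 \cdot 10^{-7}$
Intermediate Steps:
$H = 40$ ($H = 3 - \left(-37\right) 1 = 3 - -37 = 3 + 37 = 40$)
$N{\left(t \right)} = \frac{688}{9}$ ($N{\left(t \right)} = \frac{1}{9} \cdot 688 = \frac{688}{9}$)
$h{\left(o \right)} = - \frac{380}{31}$ ($h{\left(o \right)} = 760 \left(- \frac{1}{62}\right) = - \frac{380}{31}$)
$L = \frac{4135468}{3}$ ($L = -12 + 3 \left(\frac{688}{9} + 459424\right) = -12 + 3 \cdot \frac{4135504}{9} = -12 + \frac{4135504}{3} = \frac{4135468}{3} \approx 1.3785 \cdot 10^{6}$)
$\frac{1}{L + h{\left(-986 \right)}} = \frac{1}{\frac{4135468}{3} - \frac{380}{31}} = \frac{1}{\frac{128198368}{93}} = \frac{93}{128198368}$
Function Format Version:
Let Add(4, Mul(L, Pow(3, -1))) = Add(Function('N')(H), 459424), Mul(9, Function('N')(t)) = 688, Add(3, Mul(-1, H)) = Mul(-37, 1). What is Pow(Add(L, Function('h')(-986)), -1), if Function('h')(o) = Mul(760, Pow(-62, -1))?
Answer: Rational(93, 128198368) ≈ 7.2544e-7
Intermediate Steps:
H = 40 (H = Add(3, Mul(-1, Mul(-37, 1))) = Add(3, Mul(-1, -37)) = Add(3, 37) = 40)
Function('N')(t) = Rational(688, 9) (Function('N')(t) = Mul(Rational(1, 9), 688) = Rational(688, 9))
Function('h')(o) = Rational(-380, 31) (Function('h')(o) = Mul(760, Rational(-1, 62)) = Rational(-380, 31))
L = Rational(4135468, 3) (L = Add(-12, Mul(3, Add(Rational(688, 9), 459424))) = Add(-12, Mul(3, Rational(4135504, 9))) = Add(-12, Rational(4135504, 3)) = Rational(4135468, 3) ≈ 1.3785e+6)
Pow(Add(L, Function('h')(-986)), -1) = Pow(Add(Rational(4135468, 3), Rational(-380, 31)), -1) = Pow(Rational(128198368, 93), -1) = Rational(93, 128198368)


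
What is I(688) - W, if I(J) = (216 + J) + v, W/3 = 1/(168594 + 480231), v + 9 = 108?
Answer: 216923824/216275 ≈ 1003.0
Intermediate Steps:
v = 99 (v = -9 + 108 = 99)
W = 1/216275 (W = 3/(168594 + 480231) = 3/648825 = 3*(1/648825) = 1/216275 ≈ 4.6237e-6)
I(J) = 315 + J (I(J) = (216 + J) + 99 = 315 + J)
I(688) - W = (315 + 688) - 1*1/216275 = 1003 - 1/216275 = 216923824/216275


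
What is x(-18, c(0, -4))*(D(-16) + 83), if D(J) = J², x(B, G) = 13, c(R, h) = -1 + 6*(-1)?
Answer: 4407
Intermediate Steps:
c(R, h) = -7 (c(R, h) = -1 - 6 = -7)
x(-18, c(0, -4))*(D(-16) + 83) = 13*((-16)² + 83) = 13*(256 + 83) = 13*339 = 4407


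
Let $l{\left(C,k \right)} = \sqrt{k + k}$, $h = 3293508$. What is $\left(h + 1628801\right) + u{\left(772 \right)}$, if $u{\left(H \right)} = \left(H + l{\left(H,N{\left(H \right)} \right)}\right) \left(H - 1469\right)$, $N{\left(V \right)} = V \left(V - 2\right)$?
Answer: $4384225 - 2788 \sqrt{74305} \approx 3.6242 \cdot 10^{6}$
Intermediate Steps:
$N{\left(V \right)} = V \left(-2 + V\right)$
$l{\left(C,k \right)} = \sqrt{2} \sqrt{k}$ ($l{\left(C,k \right)} = \sqrt{2 k} = \sqrt{2} \sqrt{k}$)
$u{\left(H \right)} = \left(-1469 + H\right) \left(H + \sqrt{2} \sqrt{H \left(-2 + H\right)}\right)$ ($u{\left(H \right)} = \left(H + \sqrt{2} \sqrt{H \left(-2 + H\right)}\right) \left(H - 1469\right) = \left(H + \sqrt{2} \sqrt{H \left(-2 + H\right)}\right) \left(-1469 + H\right) = \left(-1469 + H\right) \left(H + \sqrt{2} \sqrt{H \left(-2 + H\right)}\right)$)
$\left(h + 1628801\right) + u{\left(772 \right)} = \left(3293508 + 1628801\right) + \left(772^{2} - 1134068 - 1469 \sqrt{2} \sqrt{772 \left(-2 + 772\right)} + 772 \sqrt{2} \sqrt{772 \left(-2 + 772\right)}\right) = 4922309 + \left(595984 - 1134068 - 1469 \sqrt{2} \sqrt{772 \cdot 770} + 772 \sqrt{2} \sqrt{772 \cdot 770}\right) = 4922309 + \left(595984 - 1134068 - 1469 \sqrt{2} \sqrt{594440} + 772 \sqrt{2} \sqrt{594440}\right) = 4922309 + \left(595984 - 1134068 - 1469 \sqrt{2} \cdot 2 \sqrt{148610} + 772 \sqrt{2} \cdot 2 \sqrt{148610}\right) = 4922309 + \left(595984 - 1134068 - 5876 \sqrt{74305} + 3088 \sqrt{74305}\right) = 4922309 - \left(538084 + 2788 \sqrt{74305}\right) = 4384225 - 2788 \sqrt{74305}$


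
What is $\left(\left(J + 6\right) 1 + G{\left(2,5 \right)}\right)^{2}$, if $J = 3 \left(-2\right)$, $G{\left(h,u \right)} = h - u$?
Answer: $9$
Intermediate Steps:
$J = -6$
$\left(\left(J + 6\right) 1 + G{\left(2,5 \right)}\right)^{2} = \left(\left(-6 + 6\right) 1 + \left(2 - 5\right)\right)^{2} = \left(0 \cdot 1 + \left(2 - 5\right)\right)^{2} = \left(0 - 3\right)^{2} = \left(-3\right)^{2} = 9$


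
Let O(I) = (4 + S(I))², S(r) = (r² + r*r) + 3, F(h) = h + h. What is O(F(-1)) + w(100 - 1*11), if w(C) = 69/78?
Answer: 5873/26 ≈ 225.88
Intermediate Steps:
F(h) = 2*h
w(C) = 23/26 (w(C) = 69*(1/78) = 23/26)
S(r) = 3 + 2*r² (S(r) = (r² + r²) + 3 = 2*r² + 3 = 3 + 2*r²)
O(I) = (7 + 2*I²)² (O(I) = (4 + (3 + 2*I²))² = (7 + 2*I²)²)
O(F(-1)) + w(100 - 1*11) = (7 + 2*(2*(-1))²)² + 23/26 = (7 + 2*(-2)²)² + 23/26 = (7 + 2*4)² + 23/26 = (7 + 8)² + 23/26 = 15² + 23/26 = 225 + 23/26 = 5873/26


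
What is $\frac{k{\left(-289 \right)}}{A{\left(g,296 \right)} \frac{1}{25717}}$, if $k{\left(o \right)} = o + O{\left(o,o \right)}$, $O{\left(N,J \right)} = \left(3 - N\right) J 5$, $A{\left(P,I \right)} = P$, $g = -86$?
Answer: $\frac{10858463193}{86} \approx 1.2626 \cdot 10^{8}$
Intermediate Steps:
$O{\left(N,J \right)} = 5 J \left(3 - N\right)$ ($O{\left(N,J \right)} = J \left(3 - N\right) 5 = 5 J \left(3 - N\right)$)
$k{\left(o \right)} = o + 5 o \left(3 - o\right)$
$\frac{k{\left(-289 \right)}}{A{\left(g,296 \right)} \frac{1}{25717}} = \frac{\left(-289\right) \left(16 - -1445\right)}{\left(-86\right) \frac{1}{25717}} = \frac{\left(-289\right) \left(16 + 1445\right)}{\left(-86\right) \frac{1}{25717}} = \frac{\left(-289\right) 1461}{- \frac{86}{25717}} = \left(-422229\right) \left(- \frac{25717}{86}\right) = \frac{10858463193}{86}$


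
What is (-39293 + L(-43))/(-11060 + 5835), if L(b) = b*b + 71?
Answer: 1967/275 ≈ 7.1527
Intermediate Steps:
L(b) = 71 + b² (L(b) = b² + 71 = 71 + b²)
(-39293 + L(-43))/(-11060 + 5835) = (-39293 + (71 + (-43)²))/(-11060 + 5835) = (-39293 + (71 + 1849))/(-5225) = (-39293 + 1920)*(-1/5225) = -37373*(-1/5225) = 1967/275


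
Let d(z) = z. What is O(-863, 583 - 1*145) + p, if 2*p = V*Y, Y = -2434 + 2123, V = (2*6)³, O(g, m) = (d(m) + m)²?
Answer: 498672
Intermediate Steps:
O(g, m) = 4*m² (O(g, m) = (m + m)² = (2*m)² = 4*m²)
V = 1728 (V = 12³ = 1728)
Y = -311
p = -268704 (p = (1728*(-311))/2 = (½)*(-537408) = -268704)
O(-863, 583 - 1*145) + p = 4*(583 - 1*145)² - 268704 = 4*(583 - 145)² - 268704 = 4*438² - 268704 = 4*191844 - 268704 = 767376 - 268704 = 498672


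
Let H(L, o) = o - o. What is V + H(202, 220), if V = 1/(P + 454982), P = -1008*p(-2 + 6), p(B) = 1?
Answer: 1/453974 ≈ 2.2028e-6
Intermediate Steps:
P = -1008 (P = -1008*1 = -1008)
H(L, o) = 0
V = 1/453974 (V = 1/(-1008 + 454982) = 1/453974 ≈ 2.2028e-6)
V + H(202, 220) = 1/453974 + 0 = 1/453974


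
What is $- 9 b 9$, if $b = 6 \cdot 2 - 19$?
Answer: $567$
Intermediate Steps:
$b = -7$ ($b = 12 - 19 = -7$)
$- 9 b 9 = \left(-9\right) \left(-7\right) 9 = 63 \cdot 9 = 567$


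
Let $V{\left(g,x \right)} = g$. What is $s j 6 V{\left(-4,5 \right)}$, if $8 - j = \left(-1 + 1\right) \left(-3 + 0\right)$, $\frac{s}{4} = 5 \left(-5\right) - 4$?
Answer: $22272$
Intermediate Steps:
$s = -116$ ($s = 4 \left(5 \left(-5\right) - 4\right) = 4 \left(-25 - 4\right) = 4 \left(-29\right) = -116$)
$j = 8$ ($j = 8 - \left(-1 + 1\right) \left(-3 + 0\right) = 8 - 0 \left(-3\right) = 8 - 0 = 8 + 0 = 8$)
$s j 6 V{\left(-4,5 \right)} = \left(-116\right) 8 \cdot 6 \left(-4\right) = \left(-928\right) 6 \left(-4\right) = \left(-5568\right) \left(-4\right) = 22272$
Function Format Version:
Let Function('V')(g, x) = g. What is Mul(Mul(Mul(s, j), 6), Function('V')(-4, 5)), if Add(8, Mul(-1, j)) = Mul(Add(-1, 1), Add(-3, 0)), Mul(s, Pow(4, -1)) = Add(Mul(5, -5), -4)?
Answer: 22272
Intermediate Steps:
s = -116 (s = Mul(4, Add(Mul(5, -5), -4)) = Mul(4, Add(-25, -4)) = Mul(4, -29) = -116)
j = 8 (j = Add(8, Mul(-1, Mul(Add(-1, 1), Add(-3, 0)))) = Add(8, Mul(-1, Mul(0, -3))) = Add(8, Mul(-1, 0)) = Add(8, 0) = 8)
Mul(Mul(Mul(s, j), 6), Function('V')(-4, 5)) = Mul(Mul(Mul(-116, 8), 6), -4) = Mul(Mul(-928, 6), -4) = Mul(-5568, -4) = 22272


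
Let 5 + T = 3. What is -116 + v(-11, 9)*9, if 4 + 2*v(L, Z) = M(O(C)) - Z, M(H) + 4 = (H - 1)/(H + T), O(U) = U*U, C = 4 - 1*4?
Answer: -761/4 ≈ -190.25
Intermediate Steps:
C = 0 (C = 4 - 4 = 0)
T = -2 (T = -5 + 3 = -2)
O(U) = U²
M(H) = -4 + (-1 + H)/(-2 + H) (M(H) = -4 + (H - 1)/(H - 2) = -4 + (-1 + H)/(-2 + H))
v(L, Z) = -15/4 - Z/2 (v(L, Z) = -2 + ((7 - 3*0²)/(-2 + 0²) - Z)/2 = -2 + ((7 - 3*0)/(-2 + 0) - Z)/2 = -2 + ((7 + 0)/(-2) - Z)/2 = -2 + (-½*7 - Z)/2 = -2 + (-7/2 - Z)/2 = -2 + (-7/4 - Z/2) = -15/4 - Z/2)
-116 + v(-11, 9)*9 = -116 + (-15/4 - ½*9)*9 = -116 + (-15/4 - 9/2)*9 = -116 - 33/4*9 = -116 - 297/4 = -761/4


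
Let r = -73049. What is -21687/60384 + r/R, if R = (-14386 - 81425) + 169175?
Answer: -500169657/369167648 ≈ -1.3549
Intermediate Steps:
R = 73364 (R = -95811 + 169175 = 73364)
-21687/60384 + r/R = -21687/60384 - 73049/73364 = -21687*1/60384 - 73049*1/73364 = -7229/20128 - 73049/73364 = -500169657/369167648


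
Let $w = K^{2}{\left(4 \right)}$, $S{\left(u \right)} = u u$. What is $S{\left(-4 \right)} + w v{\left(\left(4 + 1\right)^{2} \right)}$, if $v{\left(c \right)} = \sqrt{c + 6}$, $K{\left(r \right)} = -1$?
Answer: $16 + \sqrt{31} \approx 21.568$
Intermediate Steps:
$S{\left(u \right)} = u^{2}$
$v{\left(c \right)} = \sqrt{6 + c}$
$w = 1$ ($w = \left(-1\right)^{2} = 1$)
$S{\left(-4 \right)} + w v{\left(\left(4 + 1\right)^{2} \right)} = \left(-4\right)^{2} + 1 \sqrt{6 + \left(4 + 1\right)^{2}} = 16 + 1 \sqrt{6 + 5^{2}} = 16 + 1 \sqrt{6 + 25} = 16 + 1 \sqrt{31} = 16 + \sqrt{31}$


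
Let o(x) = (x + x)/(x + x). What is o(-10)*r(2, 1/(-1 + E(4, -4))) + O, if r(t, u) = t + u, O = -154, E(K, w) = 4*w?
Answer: -2585/17 ≈ -152.06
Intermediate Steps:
o(x) = 1 (o(x) = (2*x)/((2*x)) = (2*x)*(1/(2*x)) = 1)
o(-10)*r(2, 1/(-1 + E(4, -4))) + O = 1*(2 + 1/(-1 + 4*(-4))) - 154 = 1*(2 + 1/(-1 - 16)) - 154 = 1*(2 + 1/(-17)) - 154 = 1*(2 - 1/17) - 154 = 1*(33/17) - 154 = 33/17 - 154 = -2585/17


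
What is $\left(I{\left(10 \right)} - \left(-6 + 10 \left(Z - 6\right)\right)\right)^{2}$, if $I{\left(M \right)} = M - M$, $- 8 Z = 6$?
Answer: $\frac{21609}{4} \approx 5402.3$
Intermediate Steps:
$Z = - \frac{3}{4}$ ($Z = \left(- \frac{1}{8}\right) 6 = - \frac{3}{4} \approx -0.75$)
$I{\left(M \right)} = 0$
$\left(I{\left(10 \right)} - \left(-6 + 10 \left(Z - 6\right)\right)\right)^{2} = \left(0 - \left(-6 + 10 \left(- \frac{3}{4} - 6\right)\right)\right)^{2} = \left(0 + \left(\left(-10\right) \left(- \frac{27}{4}\right) + 6\right)\right)^{2} = \left(0 + \left(\frac{135}{2} + 6\right)\right)^{2} = \left(0 + \frac{147}{2}\right)^{2} = \left(\frac{147}{2}\right)^{2} = \frac{21609}{4}$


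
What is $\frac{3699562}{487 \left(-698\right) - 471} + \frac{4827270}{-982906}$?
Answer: $- \frac{2639754956681}{167289126841} \approx -15.78$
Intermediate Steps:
$\frac{3699562}{487 \left(-698\right) - 471} + \frac{4827270}{-982906} = \frac{3699562}{-339926 - 471} + 4827270 \left(- \frac{1}{982906}\right) = \frac{3699562}{-340397} - \frac{2413635}{491453} = 3699562 \left(- \frac{1}{340397}\right) - \frac{2413635}{491453} = - \frac{3699562}{340397} - \frac{2413635}{491453} = - \frac{2639754956681}{167289126841}$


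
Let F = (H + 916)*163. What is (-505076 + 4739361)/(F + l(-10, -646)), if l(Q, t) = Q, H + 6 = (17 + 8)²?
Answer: 76987/4549 ≈ 16.924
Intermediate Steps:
H = 619 (H = -6 + (17 + 8)² = -6 + 25² = -6 + 625 = 619)
F = 250205 (F = (619 + 916)*163 = 1535*163 = 250205)
(-505076 + 4739361)/(F + l(-10, -646)) = (-505076 + 4739361)/(250205 - 10) = 4234285/250195 = 4234285*(1/250195) = 76987/4549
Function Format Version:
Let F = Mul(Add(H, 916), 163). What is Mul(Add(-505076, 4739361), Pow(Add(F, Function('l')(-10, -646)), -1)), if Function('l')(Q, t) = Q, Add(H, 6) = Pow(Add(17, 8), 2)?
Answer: Rational(76987, 4549) ≈ 16.924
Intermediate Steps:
H = 619 (H = Add(-6, Pow(Add(17, 8), 2)) = Add(-6, Pow(25, 2)) = Add(-6, 625) = 619)
F = 250205 (F = Mul(Add(619, 916), 163) = Mul(1535, 163) = 250205)
Mul(Add(-505076, 4739361), Pow(Add(F, Function('l')(-10, -646)), -1)) = Mul(Add(-505076, 4739361), Pow(Add(250205, -10), -1)) = Mul(4234285, Pow(250195, -1)) = Mul(4234285, Rational(1, 250195)) = Rational(76987, 4549)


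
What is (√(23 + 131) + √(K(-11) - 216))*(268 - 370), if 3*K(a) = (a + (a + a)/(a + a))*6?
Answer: -102*√154 - 204*I*√59 ≈ -1265.8 - 1567.0*I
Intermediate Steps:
K(a) = 2 + 2*a (K(a) = ((a + (a + a)/(a + a))*6)/3 = ((a + (2*a)/((2*a)))*6)/3 = ((a + (2*a)*(1/(2*a)))*6)/3 = ((a + 1)*6)/3 = ((1 + a)*6)/3 = (6 + 6*a)/3 = 2 + 2*a)
(√(23 + 131) + √(K(-11) - 216))*(268 - 370) = (√(23 + 131) + √((2 + 2*(-11)) - 216))*(268 - 370) = (√154 + √((2 - 22) - 216))*(-102) = (√154 + √(-20 - 216))*(-102) = (√154 + √(-236))*(-102) = (√154 + 2*I*√59)*(-102) = -102*√154 - 204*I*√59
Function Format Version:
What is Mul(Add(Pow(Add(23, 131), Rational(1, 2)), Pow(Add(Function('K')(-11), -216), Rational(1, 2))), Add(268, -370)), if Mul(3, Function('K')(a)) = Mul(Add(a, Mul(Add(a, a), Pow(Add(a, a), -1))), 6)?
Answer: Add(Mul(-102, Pow(154, Rational(1, 2))), Mul(-204, I, Pow(59, Rational(1, 2)))) ≈ Add(-1265.8, Mul(-1567.0, I))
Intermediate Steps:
Function('K')(a) = Add(2, Mul(2, a)) (Function('K')(a) = Mul(Rational(1, 3), Mul(Add(a, Mul(Add(a, a), Pow(Add(a, a), -1))), 6)) = Mul(Rational(1, 3), Mul(Add(a, Mul(Mul(2, a), Pow(Mul(2, a), -1))), 6)) = Mul(Rational(1, 3), Mul(Add(a, Mul(Mul(2, a), Mul(Rational(1, 2), Pow(a, -1)))), 6)) = Mul(Rational(1, 3), Mul(Add(a, 1), 6)) = Mul(Rational(1, 3), Mul(Add(1, a), 6)) = Mul(Rational(1, 3), Add(6, Mul(6, a))) = Add(2, Mul(2, a)))
Mul(Add(Pow(Add(23, 131), Rational(1, 2)), Pow(Add(Function('K')(-11), -216), Rational(1, 2))), Add(268, -370)) = Mul(Add(Pow(Add(23, 131), Rational(1, 2)), Pow(Add(Add(2, Mul(2, -11)), -216), Rational(1, 2))), Add(268, -370)) = Mul(Add(Pow(154, Rational(1, 2)), Pow(Add(Add(2, -22), -216), Rational(1, 2))), -102) = Mul(Add(Pow(154, Rational(1, 2)), Pow(Add(-20, -216), Rational(1, 2))), -102) = Mul(Add(Pow(154, Rational(1, 2)), Pow(-236, Rational(1, 2))), -102) = Mul(Add(Pow(154, Rational(1, 2)), Mul(2, I, Pow(59, Rational(1, 2)))), -102) = Add(Mul(-102, Pow(154, Rational(1, 2))), Mul(-204, I, Pow(59, Rational(1, 2))))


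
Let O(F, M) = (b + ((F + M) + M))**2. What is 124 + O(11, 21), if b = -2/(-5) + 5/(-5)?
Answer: 71744/25 ≈ 2869.8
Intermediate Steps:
b = -3/5 (b = -2*(-1/5) + 5*(-1/5) = 2/5 - 1 = -3/5 ≈ -0.60000)
O(F, M) = (-3/5 + F + 2*M)**2 (O(F, M) = (-3/5 + ((F + M) + M))**2 = (-3/5 + (F + 2*M))**2 = (-3/5 + F + 2*M)**2)
124 + O(11, 21) = 124 + (-3 + 5*11 + 10*21)**2/25 = 124 + (-3 + 55 + 210)**2/25 = 124 + (1/25)*262**2 = 124 + (1/25)*68644 = 124 + 68644/25 = 71744/25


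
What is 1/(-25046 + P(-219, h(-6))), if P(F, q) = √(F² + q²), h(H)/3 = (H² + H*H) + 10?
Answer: -25046/627193639 - 3*√12053/627193639 ≈ -4.0459e-5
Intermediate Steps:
h(H) = 30 + 6*H² (h(H) = 3*((H² + H*H) + 10) = 3*((H² + H²) + 10) = 3*(2*H² + 10) = 3*(10 + 2*H²) = 30 + 6*H²)
1/(-25046 + P(-219, h(-6))) = 1/(-25046 + √((-219)² + (30 + 6*(-6)²)²)) = 1/(-25046 + √(47961 + (30 + 6*36)²)) = 1/(-25046 + √(47961 + (30 + 216)²)) = 1/(-25046 + √(47961 + 246²)) = 1/(-25046 + √(47961 + 60516)) = 1/(-25046 + √108477) = 1/(-25046 + 3*√12053)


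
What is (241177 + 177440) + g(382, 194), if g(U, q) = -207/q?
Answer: 81211491/194 ≈ 4.1862e+5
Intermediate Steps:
(241177 + 177440) + g(382, 194) = (241177 + 177440) - 207/194 = 418617 - 207*1/194 = 418617 - 207/194 = 81211491/194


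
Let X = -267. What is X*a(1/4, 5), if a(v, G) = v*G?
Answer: -1335/4 ≈ -333.75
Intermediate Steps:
a(v, G) = G*v
X*a(1/4, 5) = -1335*1/4 = -1335*1*(¼) = -1335/4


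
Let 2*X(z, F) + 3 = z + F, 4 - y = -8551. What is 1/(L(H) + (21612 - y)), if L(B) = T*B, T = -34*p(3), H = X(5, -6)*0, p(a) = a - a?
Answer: 1/13057 ≈ 7.6587e-5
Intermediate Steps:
p(a) = 0
y = 8555 (y = 4 - 1*(-8551) = 4 + 8551 = 8555)
X(z, F) = -3/2 + F/2 + z/2 (X(z, F) = -3/2 + (z + F)/2 = -3/2 + (F + z)/2 = -3/2 + (F/2 + z/2) = -3/2 + F/2 + z/2)
H = 0 (H = (-3/2 + (½)*(-6) + (½)*5)*0 = (-3/2 - 3 + 5/2)*0 = -2*0 = 0)
T = 0 (T = -34*0 = 0)
L(B) = 0 (L(B) = 0*B = 0)
1/(L(H) + (21612 - y)) = 1/(0 + (21612 - 1*8555)) = 1/(0 + (21612 - 8555)) = 1/(0 + 13057) = 1/13057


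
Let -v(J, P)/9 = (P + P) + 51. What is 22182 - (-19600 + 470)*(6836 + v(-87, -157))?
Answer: 176075572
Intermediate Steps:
v(J, P) = -459 - 18*P (v(J, P) = -9*((P + P) + 51) = -9*(2*P + 51) = -9*(51 + 2*P) = -459 - 18*P)
22182 - (-19600 + 470)*(6836 + v(-87, -157)) = 22182 - (-19600 + 470)*(6836 + (-459 - 18*(-157))) = 22182 - (-19130)*(6836 + (-459 + 2826)) = 22182 - (-19130)*(6836 + 2367) = 22182 - (-19130)*9203 = 22182 - 1*(-176053390) = 22182 + 176053390 = 176075572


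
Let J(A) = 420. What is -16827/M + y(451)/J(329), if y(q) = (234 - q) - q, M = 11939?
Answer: -3760648/1253595 ≈ -2.9999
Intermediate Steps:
y(q) = 234 - 2*q
-16827/M + y(451)/J(329) = -16827/11939 + (234 - 2*451)/420 = -16827*1/11939 + (234 - 902)*(1/420) = -16827/11939 - 668*1/420 = -16827/11939 - 167/105 = -3760648/1253595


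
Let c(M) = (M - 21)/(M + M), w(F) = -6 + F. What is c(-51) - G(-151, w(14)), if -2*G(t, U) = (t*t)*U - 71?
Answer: 3099753/34 ≈ 91169.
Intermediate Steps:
c(M) = (-21 + M)/(2*M) (c(M) = (-21 + M)/((2*M)) = (-21 + M)*(1/(2*M)) = (-21 + M)/(2*M))
G(t, U) = 71/2 - U*t²/2 (G(t, U) = -((t*t)*U - 71)/2 = -(t²*U - 71)/2 = -(U*t² - 71)/2 = -(-71 + U*t²)/2 = 71/2 - U*t²/2)
c(-51) - G(-151, w(14)) = (½)*(-21 - 51)/(-51) - (71/2 - ½*(-6 + 14)*(-151)²) = (½)*(-1/51)*(-72) - (71/2 - ½*8*22801) = 12/17 - (71/2 - 91204) = 12/17 - 1*(-182337/2) = 12/17 + 182337/2 = 3099753/34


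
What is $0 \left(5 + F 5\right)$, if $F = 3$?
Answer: $0$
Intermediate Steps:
$0 \left(5 + F 5\right) = 0 \left(5 + 3 \cdot 5\right) = 0 \left(5 + 15\right) = 0 \cdot 20 = 0$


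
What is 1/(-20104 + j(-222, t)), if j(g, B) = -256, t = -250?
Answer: -1/20360 ≈ -4.9116e-5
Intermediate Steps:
1/(-20104 + j(-222, t)) = 1/(-20104 - 256) = 1/(-20360) = -1/20360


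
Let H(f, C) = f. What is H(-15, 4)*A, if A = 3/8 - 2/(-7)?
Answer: -555/56 ≈ -9.9107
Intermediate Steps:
A = 37/56 (A = 3*(1/8) - 2*(-1/7) = 3/8 + 2/7 = 37/56 ≈ 0.66071)
H(-15, 4)*A = -15*37/56 = -555/56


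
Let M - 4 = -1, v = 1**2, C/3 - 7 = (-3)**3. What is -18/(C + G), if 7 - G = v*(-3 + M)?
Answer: 18/53 ≈ 0.33962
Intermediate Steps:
C = -60 (C = 21 + 3*(-3)**3 = 21 + 3*(-27) = 21 - 81 = -60)
v = 1
M = 3 (M = 4 - 1 = 3)
G = 7 (G = 7 - (-3 + 3) = 7 - 0 = 7 - 1*0 = 7 + 0 = 7)
-18/(C + G) = -18/(-60 + 7) = -18/(-53) = -18*(-1/53) = 18/53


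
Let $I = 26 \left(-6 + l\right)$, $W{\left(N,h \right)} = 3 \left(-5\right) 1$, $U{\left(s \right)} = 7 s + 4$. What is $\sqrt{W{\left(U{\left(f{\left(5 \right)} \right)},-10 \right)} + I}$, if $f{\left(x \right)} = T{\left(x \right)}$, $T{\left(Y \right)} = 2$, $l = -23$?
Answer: $i \sqrt{769} \approx 27.731 i$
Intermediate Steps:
$f{\left(x \right)} = 2$
$U{\left(s \right)} = 4 + 7 s$
$W{\left(N,h \right)} = -15$ ($W{\left(N,h \right)} = \left(-15\right) 1 = -15$)
$I = -754$ ($I = 26 \left(-6 - 23\right) = 26 \left(-29\right) = -754$)
$\sqrt{W{\left(U{\left(f{\left(5 \right)} \right)},-10 \right)} + I} = \sqrt{-15 - 754} = \sqrt{-769} = i \sqrt{769}$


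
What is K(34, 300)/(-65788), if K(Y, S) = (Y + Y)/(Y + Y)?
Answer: -1/65788 ≈ -1.5200e-5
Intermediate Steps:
K(Y, S) = 1 (K(Y, S) = (2*Y)/((2*Y)) = (2*Y)*(1/(2*Y)) = 1)
K(34, 300)/(-65788) = 1/(-65788) = 1*(-1/65788) = -1/65788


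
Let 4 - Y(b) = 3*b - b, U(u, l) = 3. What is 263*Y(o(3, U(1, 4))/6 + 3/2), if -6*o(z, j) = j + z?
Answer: 1052/3 ≈ 350.67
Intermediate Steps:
o(z, j) = -j/6 - z/6 (o(z, j) = -(j + z)/6 = -j/6 - z/6)
Y(b) = 4 - 2*b (Y(b) = 4 - (3*b - b) = 4 - 2*b)
263*Y(o(3, U(1, 4))/6 + 3/2) = 263*(4 - 2*((-⅙*3 - ⅙*3)/6 + 3/2)) = 263*(4 - 2*((-½ - ½)*(⅙) + 3*(½))) = 263*(4 - 2*(-1*⅙ + 3/2)) = 263*(4 - 2*(-⅙ + 3/2)) = 263*(4 - 2*4/3) = 263*(4 - 8/3) = 263*(4/3) = 1052/3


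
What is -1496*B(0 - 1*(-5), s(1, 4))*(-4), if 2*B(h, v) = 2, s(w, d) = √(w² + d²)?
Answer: 5984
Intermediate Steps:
s(w, d) = √(d² + w²)
B(h, v) = 1 (B(h, v) = (½)*2 = 1)
-1496*B(0 - 1*(-5), s(1, 4))*(-4) = -1496*(-4) = 5984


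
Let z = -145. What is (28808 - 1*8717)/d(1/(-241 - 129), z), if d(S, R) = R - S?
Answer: -2477890/17883 ≈ -138.56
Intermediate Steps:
(28808 - 1*8717)/d(1/(-241 - 129), z) = (28808 - 1*8717)/(-145 - 1/(-241 - 129)) = (28808 - 8717)/(-145 - 1/(-370)) = 20091/(-145 - 1*(-1/370)) = 20091/(-145 + 1/370) = 20091/(-53649/370) = 20091*(-370/53649) = -2477890/17883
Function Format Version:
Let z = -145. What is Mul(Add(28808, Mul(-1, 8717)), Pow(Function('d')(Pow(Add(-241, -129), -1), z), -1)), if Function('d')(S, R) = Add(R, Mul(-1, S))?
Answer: Rational(-2477890, 17883) ≈ -138.56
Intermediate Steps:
Mul(Add(28808, Mul(-1, 8717)), Pow(Function('d')(Pow(Add(-241, -129), -1), z), -1)) = Mul(Add(28808, Mul(-1, 8717)), Pow(Add(-145, Mul(-1, Pow(Add(-241, -129), -1))), -1)) = Mul(Add(28808, -8717), Pow(Add(-145, Mul(-1, Pow(-370, -1))), -1)) = Mul(20091, Pow(Add(-145, Mul(-1, Rational(-1, 370))), -1)) = Mul(20091, Pow(Add(-145, Rational(1, 370)), -1)) = Mul(20091, Pow(Rational(-53649, 370), -1)) = Mul(20091, Rational(-370, 53649)) = Rational(-2477890, 17883)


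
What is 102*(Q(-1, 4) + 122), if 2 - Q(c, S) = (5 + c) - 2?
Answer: 12444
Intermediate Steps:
Q(c, S) = -1 - c (Q(c, S) = 2 - ((5 + c) - 2) = 2 - (3 + c) = 2 + (-3 - c) = -1 - c)
102*(Q(-1, 4) + 122) = 102*((-1 - 1*(-1)) + 122) = 102*((-1 + 1) + 122) = 102*(0 + 122) = 102*122 = 12444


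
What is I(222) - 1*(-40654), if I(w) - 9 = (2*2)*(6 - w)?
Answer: 39799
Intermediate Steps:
I(w) = 33 - 4*w (I(w) = 9 + (2*2)*(6 - w) = 9 + 4*(6 - w) = 9 + (24 - 4*w) = 33 - 4*w)
I(222) - 1*(-40654) = (33 - 4*222) - 1*(-40654) = (33 - 888) + 40654 = -855 + 40654 = 39799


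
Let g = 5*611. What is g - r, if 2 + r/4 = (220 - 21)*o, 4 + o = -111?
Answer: 94603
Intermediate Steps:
o = -115 (o = -4 - 111 = -115)
r = -91548 (r = -8 + 4*((220 - 21)*(-115)) = -8 + 4*(199*(-115)) = -8 + 4*(-22885) = -8 - 91540 = -91548)
g = 3055
g - r = 3055 - 1*(-91548) = 3055 + 91548 = 94603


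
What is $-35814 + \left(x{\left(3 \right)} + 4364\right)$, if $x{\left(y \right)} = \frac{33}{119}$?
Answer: $- \frac{3742517}{119} \approx -31450.0$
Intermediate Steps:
$x{\left(y \right)} = \frac{33}{119}$ ($x{\left(y \right)} = 33 \cdot \frac{1}{119} = \frac{33}{119}$)
$-35814 + \left(x{\left(3 \right)} + 4364\right) = -35814 + \left(\frac{33}{119} + 4364\right) = -35814 + \frac{519349}{119} = - \frac{3742517}{119}$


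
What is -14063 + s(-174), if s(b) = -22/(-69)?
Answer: -970325/69 ≈ -14063.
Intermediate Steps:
s(b) = 22/69 (s(b) = -22*(-1/69) = 22/69)
-14063 + s(-174) = -14063 + 22/69 = -970325/69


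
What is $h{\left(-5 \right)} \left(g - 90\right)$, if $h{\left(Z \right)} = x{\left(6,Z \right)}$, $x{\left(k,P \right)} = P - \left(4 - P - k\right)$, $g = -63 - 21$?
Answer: $1392$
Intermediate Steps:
$g = -84$
$x{\left(k,P \right)} = -4 + k + 2 P$ ($x{\left(k,P \right)} = P - \left(4 - P - k\right) = P + \left(-4 + P + k\right) = -4 + k + 2 P$)
$h{\left(Z \right)} = 2 + 2 Z$ ($h{\left(Z \right)} = -4 + 6 + 2 Z = 2 + 2 Z$)
$h{\left(-5 \right)} \left(g - 90\right) = \left(2 + 2 \left(-5\right)\right) \left(-84 - 90\right) = \left(2 - 10\right) \left(-174\right) = \left(-8\right) \left(-174\right) = 1392$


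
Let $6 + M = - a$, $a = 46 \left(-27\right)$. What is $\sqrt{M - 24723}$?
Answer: $i \sqrt{23487} \approx 153.25 i$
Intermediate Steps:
$a = -1242$
$M = 1236$ ($M = -6 - -1242 = -6 + 1242 = 1236$)
$\sqrt{M - 24723} = \sqrt{1236 - 24723} = \sqrt{-23487} = i \sqrt{23487}$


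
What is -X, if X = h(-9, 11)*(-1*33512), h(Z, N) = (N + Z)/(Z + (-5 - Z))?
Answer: -67024/5 ≈ -13405.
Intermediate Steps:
h(Z, N) = -N/5 - Z/5 (h(Z, N) = (N + Z)/(-5) = (N + Z)*(-⅕) = -N/5 - Z/5)
X = 67024/5 (X = (-⅕*11 - ⅕*(-9))*(-1*33512) = (-11/5 + 9/5)*(-33512) = -⅖*(-33512) = 67024/5 ≈ 13405.)
-X = -1*67024/5 = -67024/5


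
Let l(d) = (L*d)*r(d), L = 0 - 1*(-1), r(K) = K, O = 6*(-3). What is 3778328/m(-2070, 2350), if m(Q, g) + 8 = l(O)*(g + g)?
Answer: 472291/190349 ≈ 2.4812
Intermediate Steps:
O = -18
L = 1 (L = 0 + 1 = 1)
l(d) = d**2 (l(d) = (1*d)*d = d*d = d**2)
m(Q, g) = -8 + 648*g (m(Q, g) = -8 + (-18)**2*(g + g) = -8 + 324*(2*g) = -8 + 648*g)
3778328/m(-2070, 2350) = 3778328/(-8 + 648*2350) = 3778328/(-8 + 1522800) = 3778328/1522792 = 3778328*(1/1522792) = 472291/190349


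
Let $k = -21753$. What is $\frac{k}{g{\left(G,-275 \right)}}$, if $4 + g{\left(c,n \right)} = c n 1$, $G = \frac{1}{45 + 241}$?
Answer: $\frac{188526}{43} \approx 4384.3$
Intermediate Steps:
$G = \frac{1}{286} \approx 0.0034965$
$g{\left(c,n \right)} = -4 + c n$ ($g{\left(c,n \right)} = -4 + c n 1 = -4 + c n$)
$\frac{k}{g{\left(G,-275 \right)}} = - \frac{21753}{-4 + \frac{1}{286} \left(-275\right)} = - \frac{21753}{-4 - \frac{25}{26}} = - \frac{21753}{- \frac{129}{26}} = \left(-21753\right) \left(- \frac{26}{129}\right) = \frac{188526}{43}$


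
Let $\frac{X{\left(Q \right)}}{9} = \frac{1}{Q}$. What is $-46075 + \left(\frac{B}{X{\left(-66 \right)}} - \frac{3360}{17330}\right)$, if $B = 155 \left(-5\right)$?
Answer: $- \frac{209997283}{5199} \approx -40392.0$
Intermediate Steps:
$X{\left(Q \right)} = \frac{9}{Q}$
$B = -775$
$-46075 + \left(\frac{B}{X{\left(-66 \right)}} - \frac{3360}{17330}\right) = -46075 - \left(- \frac{17050}{3} + \frac{336}{1733}\right) = -46075 - \left(\frac{336}{1733} + \frac{775}{9 \left(- \frac{1}{66}\right)}\right) = -46075 - \left(\frac{336}{1733} + \frac{775}{- \frac{3}{22}}\right) = -46075 - - \frac{29546642}{5199} = -46075 + \left(\frac{17050}{3} - \frac{336}{1733}\right) = -46075 + \frac{29546642}{5199} = - \frac{209997283}{5199}$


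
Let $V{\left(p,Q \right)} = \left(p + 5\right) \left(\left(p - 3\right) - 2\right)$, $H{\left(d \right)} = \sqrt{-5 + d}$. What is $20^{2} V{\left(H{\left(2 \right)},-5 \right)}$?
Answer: $-11200$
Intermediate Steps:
$V{\left(p,Q \right)} = \left(-5 + p\right) \left(5 + p\right)$ ($V{\left(p,Q \right)} = \left(5 + p\right) \left(\left(-3 + p\right) - 2\right) = \left(5 + p\right) \left(-5 + p\right) = \left(-5 + p\right) \left(5 + p\right)$)
$20^{2} V{\left(H{\left(2 \right)},-5 \right)} = 20^{2} \left(-25 + \left(\sqrt{-5 + 2}\right)^{2}\right) = 400 \left(-25 + \left(\sqrt{-3}\right)^{2}\right) = 400 \left(-25 + \left(i \sqrt{3}\right)^{2}\right) = 400 \left(-25 - 3\right) = 400 \left(-28\right) = -11200$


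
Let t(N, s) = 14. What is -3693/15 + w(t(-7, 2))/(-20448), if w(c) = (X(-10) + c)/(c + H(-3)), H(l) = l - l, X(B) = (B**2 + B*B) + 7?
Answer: -352401937/1431360 ≈ -246.20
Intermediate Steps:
X(B) = 7 + 2*B**2 (X(B) = (B**2 + B**2) + 7 = 2*B**2 + 7 = 7 + 2*B**2)
H(l) = 0
w(c) = (207 + c)/c (w(c) = ((7 + 2*(-10)**2) + c)/(c + 0) = ((7 + 2*100) + c)/c = ((7 + 200) + c)/c = (207 + c)/c)
-3693/15 + w(t(-7, 2))/(-20448) = -3693/15 + ((207 + 14)/14)/(-20448) = -3693*1/15 + ((1/14)*221)*(-1/20448) = -1231/5 + (221/14)*(-1/20448) = -1231/5 - 221/286272 = -352401937/1431360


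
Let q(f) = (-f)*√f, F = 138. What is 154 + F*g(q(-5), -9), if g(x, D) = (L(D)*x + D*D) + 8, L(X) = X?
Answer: 12436 - 6210*I*√5 ≈ 12436.0 - 13886.0*I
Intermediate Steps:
q(f) = -f^(3/2)
g(x, D) = 8 + D² + D*x (g(x, D) = (D*x + D*D) + 8 = (D*x + D²) + 8 = (D² + D*x) + 8 = 8 + D² + D*x)
154 + F*g(q(-5), -9) = 154 + 138*(8 + (-9)² - (-9)*(-5)^(3/2)) = 154 + 138*(8 + 81 - (-9)*(-5*I*√5)) = 154 + 138*(8 + 81 - 45*I*√5) = 154 + 138*(89 - 45*I*√5) = 154 + (12282 - 6210*I*√5) = 12436 - 6210*I*√5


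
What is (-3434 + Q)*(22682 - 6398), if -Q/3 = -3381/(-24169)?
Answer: -1351677666876/24169 ≈ -5.5926e+7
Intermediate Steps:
Q = -10143/24169 (Q = -(-10143)/(-24169) = -(-10143)*(-1)/24169 = -3*3381/24169 = -10143/24169 ≈ -0.41967)
(-3434 + Q)*(22682 - 6398) = (-3434 - 10143/24169)*(22682 - 6398) = -83006489/24169*16284 = -1351677666876/24169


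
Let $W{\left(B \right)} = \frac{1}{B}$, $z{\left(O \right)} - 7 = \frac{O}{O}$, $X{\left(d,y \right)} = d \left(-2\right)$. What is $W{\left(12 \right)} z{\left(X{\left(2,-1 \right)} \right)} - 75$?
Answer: $- \frac{223}{3} \approx -74.333$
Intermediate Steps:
$X{\left(d,y \right)} = - 2 d$
$z{\left(O \right)} = 8$ ($z{\left(O \right)} = 7 + \frac{O}{O} = 7 + 1 = 8$)
$W{\left(12 \right)} z{\left(X{\left(2,-1 \right)} \right)} - 75 = \frac{1}{12} \cdot 8 - 75 = \frac{2}{3} - 75 = - \frac{223}{3}$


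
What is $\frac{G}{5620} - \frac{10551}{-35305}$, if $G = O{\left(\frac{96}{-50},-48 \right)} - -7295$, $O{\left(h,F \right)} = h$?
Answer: $\frac{1583894047}{992070500} \approx 1.5966$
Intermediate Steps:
$G = \frac{182327}{25}$ ($G = \frac{96}{-50} - -7295 = 96 \left(- \frac{1}{50}\right) + 7295 = - \frac{48}{25} + 7295 = \frac{182327}{25} \approx 7293.1$)
$\frac{G}{5620} - \frac{10551}{-35305} = \frac{182327}{25 \cdot 5620} - \frac{10551}{-35305} = \frac{182327}{25} \cdot \frac{1}{5620} - - \frac{10551}{35305} = \frac{182327}{140500} + \frac{10551}{35305} = \frac{1583894047}{992070500}$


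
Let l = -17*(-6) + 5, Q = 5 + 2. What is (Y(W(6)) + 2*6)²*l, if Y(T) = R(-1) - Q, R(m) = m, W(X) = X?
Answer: 1712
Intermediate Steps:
Q = 7
l = 107 (l = 102 + 5 = 107)
Y(T) = -8 (Y(T) = -1 - 1*7 = -1 - 7 = -8)
(Y(W(6)) + 2*6)²*l = (-8 + 2*6)²*107 = (-8 + 12)²*107 = 4²*107 = 16*107 = 1712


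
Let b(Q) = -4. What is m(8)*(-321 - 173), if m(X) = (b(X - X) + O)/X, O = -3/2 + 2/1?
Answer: 1729/8 ≈ 216.13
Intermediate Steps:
O = ½ (O = -3*½ + 2*1 = -3/2 + 2 = ½ ≈ 0.50000)
m(X) = -7/(2*X) (m(X) = (-4 + ½)/X = -7/(2*X))
m(8)*(-321 - 173) = (-7/2/8)*(-321 - 173) = -7/2*⅛*(-494) = -7/16*(-494) = 1729/8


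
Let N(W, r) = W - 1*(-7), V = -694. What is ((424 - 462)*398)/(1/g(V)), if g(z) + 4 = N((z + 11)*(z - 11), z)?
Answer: -7282478232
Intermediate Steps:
N(W, r) = 7 + W (N(W, r) = W + 7 = 7 + W)
g(z) = 3 + (-11 + z)*(11 + z) (g(z) = -4 + (7 + (z + 11)*(z - 11)) = -4 + (7 + (11 + z)*(-11 + z)) = -4 + (7 + (-11 + z)*(11 + z)) = 3 + (-11 + z)*(11 + z))
((424 - 462)*398)/(1/g(V)) = ((424 - 462)*398)/(1/(-118 + (-694)²)) = (-38*398)/(1/(-118 + 481636)) = -15124/(1/481518) = -15124/1/481518 = -15124*481518 = -7282478232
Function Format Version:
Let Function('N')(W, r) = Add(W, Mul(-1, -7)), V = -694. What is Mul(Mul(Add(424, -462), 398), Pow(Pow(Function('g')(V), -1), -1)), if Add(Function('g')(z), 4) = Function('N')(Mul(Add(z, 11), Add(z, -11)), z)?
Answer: -7282478232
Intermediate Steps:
Function('N')(W, r) = Add(7, W) (Function('N')(W, r) = Add(W, 7) = Add(7, W))
Function('g')(z) = Add(3, Mul(Add(-11, z), Add(11, z))) (Function('g')(z) = Add(-4, Add(7, Mul(Add(z, 11), Add(z, -11)))) = Add(-4, Add(7, Mul(Add(11, z), Add(-11, z)))) = Add(-4, Add(7, Mul(Add(-11, z), Add(11, z)))) = Add(3, Mul(Add(-11, z), Add(11, z))))
Mul(Mul(Add(424, -462), 398), Pow(Pow(Function('g')(V), -1), -1)) = Mul(Mul(Add(424, -462), 398), Pow(Pow(Add(-118, Pow(-694, 2)), -1), -1)) = Mul(Mul(-38, 398), Pow(Pow(Add(-118, 481636), -1), -1)) = Mul(-15124, Pow(Pow(481518, -1), -1)) = Mul(-15124, Pow(Rational(1, 481518), -1)) = Mul(-15124, 481518) = -7282478232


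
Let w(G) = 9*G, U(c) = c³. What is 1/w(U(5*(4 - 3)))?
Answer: 1/1125 ≈ 0.00088889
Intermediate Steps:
1/w(U(5*(4 - 3))) = 1/(9*(5*(4 - 3))³) = 1/(9*(5*1)³) = 1/(9*5³) = 1/(9*125) = 1/1125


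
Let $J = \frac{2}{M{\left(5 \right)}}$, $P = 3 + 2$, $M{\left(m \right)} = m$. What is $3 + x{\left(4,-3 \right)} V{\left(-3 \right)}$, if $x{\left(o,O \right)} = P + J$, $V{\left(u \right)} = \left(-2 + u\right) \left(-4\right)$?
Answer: $111$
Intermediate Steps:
$V{\left(u \right)} = 8 - 4 u$
$P = 5$
$J = \frac{2}{5} \approx 0.4$
$x{\left(o,O \right)} = \frac{27}{5}$ ($x{\left(o,O \right)} = 5 + \frac{2}{5} = \frac{27}{5}$)
$3 + x{\left(4,-3 \right)} V{\left(-3 \right)} = 3 + \frac{27 \left(8 - -12\right)}{5} = 3 + \frac{27 \left(8 + 12\right)}{5} = 3 + \frac{27}{5} \cdot 20 = 3 + 108 = 111$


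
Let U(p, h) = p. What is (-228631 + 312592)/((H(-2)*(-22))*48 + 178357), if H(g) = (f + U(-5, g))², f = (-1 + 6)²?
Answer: -83961/244043 ≈ -0.34404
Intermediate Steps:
f = 25 (f = 5² = 25)
H(g) = 400 (H(g) = (25 - 5)² = 20² = 400)
(-228631 + 312592)/((H(-2)*(-22))*48 + 178357) = (-228631 + 312592)/((400*(-22))*48 + 178357) = 83961/(-8800*48 + 178357) = 83961/(-422400 + 178357) = 83961/(-244043) = 83961*(-1/244043) = -83961/244043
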